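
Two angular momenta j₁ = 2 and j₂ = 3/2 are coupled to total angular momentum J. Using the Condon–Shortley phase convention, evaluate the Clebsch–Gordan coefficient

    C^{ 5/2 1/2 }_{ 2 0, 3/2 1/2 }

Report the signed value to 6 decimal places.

-0.292770  (= −√(3/35))

triangle: 1!*3!*2!/7! = 12/5040
(j±m)!: 2!*2!*2!*1!*3!*2! = 96
prefactor² = (2J+1)*Δ*N² = 48/35
  k=0: +1/(0!*1!*2!*2!*1!*0!) = 1/4
  k=1: −1/(1!*0!*1!*1!*2!*1!) = -1/2
Σ = -1/4  ⇒  CG² = 48/35*(-1/4)² = 3/35
CG = −√(3/35) = -0.292770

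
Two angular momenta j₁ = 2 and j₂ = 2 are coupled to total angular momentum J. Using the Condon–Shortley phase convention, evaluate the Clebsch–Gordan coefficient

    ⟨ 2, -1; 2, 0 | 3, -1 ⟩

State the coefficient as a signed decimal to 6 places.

j₁+j₂−J=1  J+j₁−j₂=3  J−j₁+j₂=3  j₁+j₂+J+1=8
(j₁±m₁, j₂±m₂, J±M) = (1,3,2,2,2,4)
P² = 36/5
sum k=0..1:
  [0] +1/12 = 1/12
  [1] −1/4 = -1/4
S = -1/6
C² = P²·S² = 1/5 ; C = -0.447214

−√(1/5) = -0.447214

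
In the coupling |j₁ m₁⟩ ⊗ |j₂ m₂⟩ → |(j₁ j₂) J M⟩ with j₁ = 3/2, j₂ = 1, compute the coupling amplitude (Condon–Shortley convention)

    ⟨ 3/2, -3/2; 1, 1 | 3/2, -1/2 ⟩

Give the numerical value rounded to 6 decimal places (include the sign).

j₁+j₂−J=1  J+j₁−j₂=2  J−j₁+j₂=1  j₁+j₂+J+1=5
(j₁±m₁, j₂±m₂, J±M) = (0,3,2,0,1,2)
P² = 8/5
sum k=1..1:
  [1] −1/2 = -1/2
S = -1/2
C² = P²·S² = 2/5 ; C = -0.632456

-0.632456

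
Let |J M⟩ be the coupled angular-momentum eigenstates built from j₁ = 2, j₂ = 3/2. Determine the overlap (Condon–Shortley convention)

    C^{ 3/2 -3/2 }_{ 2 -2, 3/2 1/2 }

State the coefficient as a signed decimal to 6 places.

√[4·2!2!1!/6! · 0!4!2!1!0!3!] = √(32/5)
  +(−1)^2/∏(2,0,2,0,0,1)! = 1/4  (running 1/4)
⟨..|..⟩ = √(32/5)·(1/4) = +0.632456

+√(2/5) = +0.632456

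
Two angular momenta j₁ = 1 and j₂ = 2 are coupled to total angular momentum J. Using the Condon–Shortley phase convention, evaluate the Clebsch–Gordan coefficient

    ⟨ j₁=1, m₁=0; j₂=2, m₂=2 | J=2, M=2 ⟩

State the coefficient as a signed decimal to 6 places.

-0.816497

triangle: 1!×1!×3!/6! = 6/720
(j±m)!: 1!×1!×4!×0!×4!×0! = 576
prefactor² = (2J+1)×Δ×N² = 24
  k=1: −1/(1!×0!×0!×3!×1!×0!) = -1/6
Σ = -1/6  ⇒  CG² = 24×(-1/6)² = 2/3
CG = −√(2/3) = -0.816497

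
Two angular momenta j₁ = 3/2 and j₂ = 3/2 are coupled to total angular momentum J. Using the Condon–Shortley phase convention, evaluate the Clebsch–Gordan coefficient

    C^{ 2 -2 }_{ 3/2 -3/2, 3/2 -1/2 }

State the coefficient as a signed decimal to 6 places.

−√(1/2) = -0.707107

triangle: 1!*2!*2!/6! = 4/720
(j±m)!: 0!*3!*1!*2!*0!*4! = 288
prefactor² = (2J+1)*Δ*N² = 8
  k=1: −1/(1!*0!*2!*0!*0!*2!) = -1/4
Σ = -1/4  ⇒  CG² = 8*(-1/4)² = 1/2
CG = −√(1/2) = -0.707107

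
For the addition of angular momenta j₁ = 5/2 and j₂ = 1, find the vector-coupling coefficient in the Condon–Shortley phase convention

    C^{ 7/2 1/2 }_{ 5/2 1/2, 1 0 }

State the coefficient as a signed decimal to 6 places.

+0.755929

triangle: 0!×5!×2!/8! = 240/40320
(j±m)!: 3!×2!×1!×1!×4!×3! = 1728
prefactor² = (2J+1)×Δ×N² = 576/7
  k=0: +1/(0!×0!×2!×1!×3!×1!) = 1/12
Σ = 1/12  ⇒  CG² = 576/7×1/12² = 4/7
CG = +√(4/7) = +0.755929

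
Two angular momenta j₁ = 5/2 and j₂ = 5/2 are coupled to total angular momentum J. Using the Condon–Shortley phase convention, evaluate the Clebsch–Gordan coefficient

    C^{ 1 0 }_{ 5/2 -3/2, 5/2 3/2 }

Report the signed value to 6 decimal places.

√[3·4!1!1!/7! · 1!4!4!1!1!1!] = √(288/35)
  +(−1)^3/∏(3,1,1,1,0,0)! = -1/6  (running -1/6)
  +(−1)^4/∏(4,0,0,0,1,1)! = 1/24  (running -1/8)
⟨..|..⟩ = √(288/35)·(-1/8) = -0.358569

-0.358569  (= −√(9/70))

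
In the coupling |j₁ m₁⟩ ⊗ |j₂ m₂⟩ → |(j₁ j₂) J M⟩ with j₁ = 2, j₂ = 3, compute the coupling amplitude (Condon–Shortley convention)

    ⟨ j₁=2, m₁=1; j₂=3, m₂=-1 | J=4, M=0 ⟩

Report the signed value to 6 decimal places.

+0.597614

triangle: 1!·3!·5!/10! = 720/3628800
(j±m)!: 3!·1!·2!·4!·4!·4! = 165888
prefactor² = (2J+1)·Δ·N² = 10368/35
  k=0: +1/(0!·1!·1!·2!·2!·3!) = 1/24
  k=1: −1/(1!·0!·0!·1!·3!·4!) = -1/144
Σ = 5/144  ⇒  CG² = 10368/35·5/144² = 5/14
CG = +√(5/14) = +0.597614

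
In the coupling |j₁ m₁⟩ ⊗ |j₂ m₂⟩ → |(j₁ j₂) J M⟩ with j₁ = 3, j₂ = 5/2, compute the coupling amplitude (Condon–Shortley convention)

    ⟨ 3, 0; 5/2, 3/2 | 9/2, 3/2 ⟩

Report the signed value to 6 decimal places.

√[10·1!5!4!/11! · 3!3!4!1!6!3!] = √(207360/77)
  +(−1)^0/∏(0,1,3,4,2,0)! = 1/288  (running 1/288)
  +(−1)^1/∏(1,0,2,3,3,1)! = -1/72  (running -1/96)
⟨..|..⟩ = √(207360/77)·(-1/96) = -0.540562

-0.540562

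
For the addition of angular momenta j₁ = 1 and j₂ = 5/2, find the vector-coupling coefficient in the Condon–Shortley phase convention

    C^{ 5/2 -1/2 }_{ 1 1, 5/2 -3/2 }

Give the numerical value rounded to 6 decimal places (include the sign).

+0.676123

triangle: 1!*1!*4!/7! = 24/5040
(j±m)!: 2!*0!*1!*4!*2!*3! = 576
prefactor² = (2J+1)*Δ*N² = 576/35
  k=0: +1/(0!*1!*0!*1!*1!*3!) = 1/6
Σ = 1/6  ⇒  CG² = 576/35*1/6² = 16/35
CG = +√(16/35) = +0.676123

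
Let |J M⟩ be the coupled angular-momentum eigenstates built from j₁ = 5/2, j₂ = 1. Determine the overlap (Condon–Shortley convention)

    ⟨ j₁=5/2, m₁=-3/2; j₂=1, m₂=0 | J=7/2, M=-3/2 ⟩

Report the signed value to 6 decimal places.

√[8·0!5!2!/8! · 1!4!1!1!2!5!] = √(1920/7)
  +(−1)^0/∏(0,0,4,1,1,1)! = 1/24  (running 1/24)
⟨..|..⟩ = √(1920/7)·(1/24) = +0.690066

+0.690066  (= +√(10/21))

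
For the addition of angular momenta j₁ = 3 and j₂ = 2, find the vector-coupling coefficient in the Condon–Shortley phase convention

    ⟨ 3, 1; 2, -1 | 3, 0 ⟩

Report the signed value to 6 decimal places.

triangle: 2!·4!·2!/9! = 96/362880
(j±m)!: 4!·2!·1!·3!·3!·3! = 10368
prefactor² = (2J+1)·Δ·N² = 96/5
  k=0: +1/(0!·2!·2!·1!·2!·1!) = 1/8
  k=1: −1/(1!·1!·1!·0!·3!·2!) = -1/12
Σ = 1/24  ⇒  CG² = 96/5·1/24² = 1/30
CG = +√(1/30) = +0.182574

+√(1/30) = +0.182574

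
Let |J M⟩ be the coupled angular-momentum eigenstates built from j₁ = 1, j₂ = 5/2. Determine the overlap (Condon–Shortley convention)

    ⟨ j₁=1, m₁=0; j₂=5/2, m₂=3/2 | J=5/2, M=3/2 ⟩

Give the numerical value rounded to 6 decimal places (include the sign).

−√(9/35) ≈ -0.507093

√[6·1!1!4!/7! · 1!1!4!1!4!1!] = √(576/35)
  +(−1)^0/∏(0,1,1,4,0,0)! = 1/24  (running 1/24)
  +(−1)^1/∏(1,0,0,3,1,1)! = -1/6  (running -1/8)
⟨..|..⟩ = √(576/35)·(-1/8) = -0.507093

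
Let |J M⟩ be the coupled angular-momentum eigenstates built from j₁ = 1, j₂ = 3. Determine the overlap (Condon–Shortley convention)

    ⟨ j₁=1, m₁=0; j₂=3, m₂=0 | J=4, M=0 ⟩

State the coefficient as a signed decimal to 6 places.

+0.755929

√[9·0!2!6!/9! · 1!1!3!3!4!4!] = √(5184/7)
  +(−1)^0/∏(0,0,1,3,1,3)! = 1/36  (running 1/36)
⟨..|..⟩ = √(5184/7)·(1/36) = +0.755929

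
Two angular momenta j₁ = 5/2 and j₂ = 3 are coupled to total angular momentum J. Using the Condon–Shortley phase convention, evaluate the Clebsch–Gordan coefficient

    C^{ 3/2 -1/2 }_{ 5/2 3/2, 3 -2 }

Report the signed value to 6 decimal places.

j₁+j₂−J=4  J+j₁−j₂=1  J−j₁+j₂=2  j₁+j₂+J+1=8
(j₁±m₁, j₂±m₂, J±M) = (4,1,1,5,1,2)
P² = 192/7
sum k=0..1:
  [0] +1/24 = 1/24
  [1] −1/12 = -1/12
S = -1/24
C² = P²·S² = 1/21 ; C = -0.218218

−√(1/21) = -0.218218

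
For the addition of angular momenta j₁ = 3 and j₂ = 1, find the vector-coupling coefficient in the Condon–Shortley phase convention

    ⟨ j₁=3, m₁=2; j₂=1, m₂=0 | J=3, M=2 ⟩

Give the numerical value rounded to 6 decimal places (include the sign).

+√(1/3) ≈ +0.577350

√[7·1!5!1!/8! · 5!1!1!1!5!1!] = √(300)
  +(−1)^0/∏(0,1,1,1,4,0)! = 1/24  (running 1/24)
  +(−1)^1/∏(1,0,0,0,5,1)! = -1/120  (running 1/30)
⟨..|..⟩ = √(300)·(1/30) = +0.577350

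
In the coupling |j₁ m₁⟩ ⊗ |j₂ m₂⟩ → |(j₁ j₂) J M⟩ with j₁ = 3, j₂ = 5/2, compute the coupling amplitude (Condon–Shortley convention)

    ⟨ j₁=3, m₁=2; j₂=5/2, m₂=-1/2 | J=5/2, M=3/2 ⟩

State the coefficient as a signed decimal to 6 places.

triangle: 3!×3!×2!/9! = 72/362880
(j±m)!: 5!×1!×2!×3!×4!×1! = 34560
prefactor² = (2J+1)×Δ×N² = 288/7
  k=0: +1/(0!×3!×1!×2!×2!×0!) = 1/24
  k=1: −1/(1!×2!×0!×1!×3!×1!) = -1/12
Σ = -1/24  ⇒  CG² = 288/7×(-1/24)² = 1/14
CG = −√(1/14) = -0.267261

-0.267261  (= −√(1/14))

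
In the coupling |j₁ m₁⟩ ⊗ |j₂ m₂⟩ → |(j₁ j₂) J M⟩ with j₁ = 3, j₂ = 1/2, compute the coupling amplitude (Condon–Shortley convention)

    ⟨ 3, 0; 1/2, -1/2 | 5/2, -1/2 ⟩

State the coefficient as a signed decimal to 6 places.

+√(3/7) ≈ +0.654654

j₁+j₂−J=1  J+j₁−j₂=5  J−j₁+j₂=0  j₁+j₂+J+1=7
(j₁±m₁, j₂±m₂, J±M) = (3,3,0,1,2,3)
P² = 432/7
sum k=0..0:
  [0] +1/12 = 1/12
S = 1/12
C² = P²·S² = 3/7 ; C = +0.654654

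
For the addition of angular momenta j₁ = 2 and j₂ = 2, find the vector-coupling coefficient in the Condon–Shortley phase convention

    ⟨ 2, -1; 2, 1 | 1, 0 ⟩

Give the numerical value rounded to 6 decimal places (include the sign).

+0.316228  (= +√(1/10))

j₁+j₂−J=3  J+j₁−j₂=1  J−j₁+j₂=1  j₁+j₂+J+1=6
(j₁±m₁, j₂±m₂, J±M) = (1,3,3,1,1,1)
P² = 9/10
sum k=2..3:
  [2] +1/2 = 1/2
  [3] −1/6 = -1/6
S = 1/3
C² = P²·S² = 1/10 ; C = +0.316228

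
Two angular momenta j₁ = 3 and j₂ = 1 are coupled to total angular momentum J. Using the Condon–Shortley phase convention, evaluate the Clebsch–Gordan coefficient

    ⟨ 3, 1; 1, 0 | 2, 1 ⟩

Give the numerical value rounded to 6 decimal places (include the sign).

triangle: 2!·4!·0!/7! = 48/5040
(j±m)!: 4!·2!·1!·1!·3!·1! = 288
prefactor² = (2J+1)·Δ·N² = 96/7
  k=1: −1/(1!·1!·1!·0!·3!·0!) = -1/6
Σ = -1/6  ⇒  CG² = 96/7·(-1/6)² = 8/21
CG = −√(8/21) = -0.617213

-0.617213  (= −√(8/21))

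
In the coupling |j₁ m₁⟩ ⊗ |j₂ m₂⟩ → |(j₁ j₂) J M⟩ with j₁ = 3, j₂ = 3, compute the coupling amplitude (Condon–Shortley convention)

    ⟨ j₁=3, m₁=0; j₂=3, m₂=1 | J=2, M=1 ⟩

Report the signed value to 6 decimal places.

j₁+j₂−J=4  J+j₁−j₂=2  J−j₁+j₂=2  j₁+j₂+J+1=9
(j₁±m₁, j₂±m₂, J±M) = (3,3,4,2,3,1)
P² = 96/7
sum k=2..3:
  [2] +1/8 = 1/8
  [3] −1/12 = -1/12
S = 1/24
C² = P²·S² = 1/42 ; C = +0.154303

+√(1/42) ≈ +0.154303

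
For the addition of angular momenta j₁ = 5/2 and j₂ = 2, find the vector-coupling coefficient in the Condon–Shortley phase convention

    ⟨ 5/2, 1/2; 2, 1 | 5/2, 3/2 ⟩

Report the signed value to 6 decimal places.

triangle: 2!×3!×2!/8! = 24/40320
(j±m)!: 3!×2!×3!×1!×4!×1! = 1728
prefactor² = (2J+1)×Δ×N² = 216/35
  k=1: −1/(1!×1!×1!×2!×2!×0!) = -1/4
  k=2: +1/(2!×0!×0!×1!×3!×1!) = 1/12
Σ = -1/6  ⇒  CG² = 216/35×(-1/6)² = 6/35
CG = −√(6/35) = -0.414039

-0.414039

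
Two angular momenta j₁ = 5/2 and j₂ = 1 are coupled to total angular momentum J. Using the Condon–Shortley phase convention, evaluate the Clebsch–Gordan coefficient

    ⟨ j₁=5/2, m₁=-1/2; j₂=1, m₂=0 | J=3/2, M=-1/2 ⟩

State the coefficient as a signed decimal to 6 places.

j₁+j₂−J=2  J+j₁−j₂=3  J−j₁+j₂=0  j₁+j₂+J+1=6
(j₁±m₁, j₂±m₂, J±M) = (2,3,1,1,1,2)
P² = 8/5
sum k=1..1:
  [1] −1/2 = -1/2
S = -1/2
C² = P²·S² = 2/5 ; C = -0.632456

−√(2/5) ≈ -0.632456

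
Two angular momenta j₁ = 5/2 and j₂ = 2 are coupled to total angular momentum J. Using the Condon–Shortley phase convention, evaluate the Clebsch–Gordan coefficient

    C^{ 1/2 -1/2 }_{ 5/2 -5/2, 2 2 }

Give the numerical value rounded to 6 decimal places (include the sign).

√[2·4!1!0!/6! · 0!5!4!0!0!1!] = √(192)
  +(−1)^4/∏(4,0,1,0,0,0)! = 1/24  (running 1/24)
⟨..|..⟩ = √(192)·(1/24) = +0.577350

+0.577350  (= +√(1/3))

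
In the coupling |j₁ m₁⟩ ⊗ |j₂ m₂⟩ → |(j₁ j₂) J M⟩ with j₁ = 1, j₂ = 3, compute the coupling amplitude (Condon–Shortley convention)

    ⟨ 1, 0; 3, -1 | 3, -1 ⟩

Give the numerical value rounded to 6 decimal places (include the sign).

√[7·1!1!5!/8! · 1!1!2!4!2!4!] = √(48)
  +(−1)^0/∏(0,1,1,2,0,3)! = 1/12  (running 1/12)
  +(−1)^1/∏(1,0,0,1,1,4)! = -1/24  (running 1/24)
⟨..|..⟩ = √(48)·(1/24) = +0.288675

+√(1/12) ≈ +0.288675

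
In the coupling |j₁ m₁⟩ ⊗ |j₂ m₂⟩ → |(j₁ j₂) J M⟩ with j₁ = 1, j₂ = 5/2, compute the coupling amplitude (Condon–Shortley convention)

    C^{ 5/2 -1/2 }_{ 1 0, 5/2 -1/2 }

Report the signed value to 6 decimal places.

+√(1/35) ≈ +0.169031

triangle: 1!*1!*4!/7! = 24/5040
(j±m)!: 1!*1!*2!*3!*2!*3! = 144
prefactor² = (2J+1)*Δ*N² = 144/35
  k=0: +1/(0!*1!*1!*2!*0!*2!) = 1/4
  k=1: −1/(1!*0!*0!*1!*1!*3!) = -1/6
Σ = 1/12  ⇒  CG² = 144/35*1/12² = 1/35
CG = +√(1/35) = +0.169031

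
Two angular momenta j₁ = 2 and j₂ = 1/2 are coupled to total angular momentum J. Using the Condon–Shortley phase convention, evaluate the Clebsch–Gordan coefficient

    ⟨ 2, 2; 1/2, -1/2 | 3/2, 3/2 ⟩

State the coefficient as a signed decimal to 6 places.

triangle: 1!×3!×0!/5! = 6/120
(j±m)!: 4!×0!×0!×1!×3!×0! = 144
prefactor² = (2J+1)×Δ×N² = 144/5
  k=0: +1/(0!×1!×0!×0!×3!×0!) = 1/6
Σ = 1/6  ⇒  CG² = 144/5×1/6² = 4/5
CG = +√(4/5) = +0.894427

+0.894427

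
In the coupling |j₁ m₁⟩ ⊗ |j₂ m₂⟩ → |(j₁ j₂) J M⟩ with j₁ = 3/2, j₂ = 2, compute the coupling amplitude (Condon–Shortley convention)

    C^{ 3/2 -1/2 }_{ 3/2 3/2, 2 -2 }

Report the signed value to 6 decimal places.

triangle: 2!·1!·2!/6! = 4/720
(j±m)!: 3!·0!·0!·4!·1!·2! = 288
prefactor² = (2J+1)·Δ·N² = 32/5
  k=0: +1/(0!·2!·0!·0!·1!·2!) = 1/4
Σ = 1/4  ⇒  CG² = 32/5·1/4² = 2/5
CG = +√(2/5) = +0.632456

+0.632456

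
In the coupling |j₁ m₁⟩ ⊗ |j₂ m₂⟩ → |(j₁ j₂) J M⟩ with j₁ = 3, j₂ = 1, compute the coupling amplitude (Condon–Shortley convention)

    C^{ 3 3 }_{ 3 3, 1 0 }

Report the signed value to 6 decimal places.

+0.866025

√[7·1!5!1!/8! · 6!0!1!1!6!0!] = √(10800)
  +(−1)^0/∏(0,1,0,1,5,0)! = 1/120  (running 1/120)
⟨..|..⟩ = √(10800)·(1/120) = +0.866025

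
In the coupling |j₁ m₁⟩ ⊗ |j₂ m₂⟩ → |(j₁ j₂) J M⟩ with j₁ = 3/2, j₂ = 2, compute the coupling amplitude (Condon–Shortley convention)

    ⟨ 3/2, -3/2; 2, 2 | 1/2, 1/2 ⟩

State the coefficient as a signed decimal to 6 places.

triangle: 3!·0!·1!/5! = 6/120
(j±m)!: 0!·3!·4!·0!·1!·0! = 144
prefactor² = (2J+1)·Δ·N² = 72/5
  k=3: −1/(3!·0!·0!·1!·0!·0!) = -1/6
Σ = -1/6  ⇒  CG² = 72/5·(-1/6)² = 2/5
CG = −√(2/5) = -0.632456

-0.632456  (= −√(2/5))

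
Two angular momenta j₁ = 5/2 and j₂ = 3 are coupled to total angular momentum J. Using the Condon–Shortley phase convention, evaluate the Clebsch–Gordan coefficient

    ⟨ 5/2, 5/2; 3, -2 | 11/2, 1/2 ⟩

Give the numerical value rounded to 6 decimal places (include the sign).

+0.113961

triangle: 0!*5!*6!/12! = 86400/479001600
(j±m)!: 5!*0!*1!*5!*6!*5! = 1244160000
prefactor² = (2J+1)*Δ*N² = 207360000/77
  k=0: +1/(0!*0!*0!*1!*5!*5!) = 1/14400
Σ = 1/14400  ⇒  CG² = 207360000/77*1/14400² = 1/77
CG = +√(1/77) = +0.113961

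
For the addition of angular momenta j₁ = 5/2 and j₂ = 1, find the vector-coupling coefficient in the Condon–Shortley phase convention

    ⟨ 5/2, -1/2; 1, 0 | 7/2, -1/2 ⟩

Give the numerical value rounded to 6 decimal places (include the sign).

+0.755929  (= +√(4/7))

triangle: 0!×5!×2!/8! = 240/40320
(j±m)!: 2!×3!×1!×1!×3!×4! = 1728
prefactor² = (2J+1)×Δ×N² = 576/7
  k=0: +1/(0!×0!×3!×1!×2!×1!) = 1/12
Σ = 1/12  ⇒  CG² = 576/7×1/12² = 4/7
CG = +√(4/7) = +0.755929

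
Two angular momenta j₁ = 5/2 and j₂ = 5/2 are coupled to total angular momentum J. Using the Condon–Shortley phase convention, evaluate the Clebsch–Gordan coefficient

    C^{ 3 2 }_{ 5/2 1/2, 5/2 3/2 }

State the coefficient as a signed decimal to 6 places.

-0.288675  (= −√(1/12))

j₁+j₂−J=2  J+j₁−j₂=3  J−j₁+j₂=3  j₁+j₂+J+1=9
(j₁±m₁, j₂±m₂, J±M) = (3,2,4,1,5,1)
P² = 48
sum k=1..2:
  [1] −1/12 = -1/12
  [2] +1/24 = 1/24
S = -1/24
C² = P²·S² = 1/12 ; C = -0.288675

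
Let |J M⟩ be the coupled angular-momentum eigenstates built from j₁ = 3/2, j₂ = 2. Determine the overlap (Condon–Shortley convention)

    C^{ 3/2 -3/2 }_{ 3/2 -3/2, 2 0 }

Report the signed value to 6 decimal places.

j₁+j₂−J=2  J+j₁−j₂=1  J−j₁+j₂=2  j₁+j₂+J+1=6
(j₁±m₁, j₂±m₂, J±M) = (0,3,2,2,0,3)
P² = 16/5
sum k=2..2:
  [2] +1/4 = 1/4
S = 1/4
C² = P²·S² = 1/5 ; C = +0.447214

+0.447214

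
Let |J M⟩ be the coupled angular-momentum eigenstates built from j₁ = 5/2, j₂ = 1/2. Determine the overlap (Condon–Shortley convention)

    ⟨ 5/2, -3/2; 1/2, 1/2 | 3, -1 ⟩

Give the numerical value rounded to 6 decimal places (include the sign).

triangle: 0!·5!·1!/7! = 120/5040
(j±m)!: 1!·4!·1!·0!·2!·4! = 1152
prefactor² = (2J+1)·Δ·N² = 192
  k=0: +1/(0!·0!·4!·1!·1!·0!) = 1/24
Σ = 1/24  ⇒  CG² = 192·1/24² = 1/3
CG = +√(1/3) = +0.577350

+√(1/3) = +0.577350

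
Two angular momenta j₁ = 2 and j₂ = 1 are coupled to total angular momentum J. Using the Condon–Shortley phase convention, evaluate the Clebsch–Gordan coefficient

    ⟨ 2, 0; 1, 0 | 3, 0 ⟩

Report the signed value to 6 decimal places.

+0.774597

√[7·0!4!2!/7! · 2!2!1!1!3!3!] = √(48/5)
  +(−1)^0/∏(0,0,2,1,2,1)! = 1/4  (running 1/4)
⟨..|..⟩ = √(48/5)·(1/4) = +0.774597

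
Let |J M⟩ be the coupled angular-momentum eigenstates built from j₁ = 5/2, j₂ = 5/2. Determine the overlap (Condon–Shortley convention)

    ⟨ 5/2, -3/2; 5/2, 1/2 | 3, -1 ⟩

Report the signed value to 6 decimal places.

√[7·2!3!3!/9! · 1!4!3!2!2!4!] = √(96/5)
  +(−1)^1/∏(1,1,3,2,0,1)! = -1/12  (running -1/12)
  +(−1)^2/∏(2,0,2,1,1,2)! = 1/8  (running 1/24)
⟨..|..⟩ = √(96/5)·(1/24) = +0.182574

+√(1/30) ≈ +0.182574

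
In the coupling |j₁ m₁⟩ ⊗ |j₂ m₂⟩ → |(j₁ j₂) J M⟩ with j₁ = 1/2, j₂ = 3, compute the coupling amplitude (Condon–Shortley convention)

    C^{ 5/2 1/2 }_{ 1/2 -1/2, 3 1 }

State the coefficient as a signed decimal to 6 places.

-0.755929

√[6·1!0!5!/7! · 0!1!4!2!3!2!] = √(576/7)
  +(−1)^1/∏(1,0,0,3,0,2)! = -1/12  (running -1/12)
⟨..|..⟩ = √(576/7)·(-1/12) = -0.755929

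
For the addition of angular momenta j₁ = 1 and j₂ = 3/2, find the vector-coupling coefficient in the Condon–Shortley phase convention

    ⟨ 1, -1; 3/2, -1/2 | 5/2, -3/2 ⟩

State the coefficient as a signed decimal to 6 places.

+0.774597

triangle: 0!×2!×3!/6! = 12/720
(j±m)!: 0!×2!×1!×2!×1!×4! = 96
prefactor² = (2J+1)×Δ×N² = 48/5
  k=0: +1/(0!×0!×2!×1!×0!×2!) = 1/4
Σ = 1/4  ⇒  CG² = 48/5×1/4² = 3/5
CG = +√(3/5) = +0.774597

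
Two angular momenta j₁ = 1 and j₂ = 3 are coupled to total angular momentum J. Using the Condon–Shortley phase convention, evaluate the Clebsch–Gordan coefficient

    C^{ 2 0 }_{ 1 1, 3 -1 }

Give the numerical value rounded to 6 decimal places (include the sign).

j₁+j₂−J=2  J+j₁−j₂=0  J−j₁+j₂=4  j₁+j₂+J+1=7
(j₁±m₁, j₂±m₂, J±M) = (2,0,2,4,2,2)
P² = 128/7
sum k=0..0:
  [0] +1/8 = 1/8
S = 1/8
C² = P²·S² = 2/7 ; C = +0.534522

+√(2/7) = +0.534522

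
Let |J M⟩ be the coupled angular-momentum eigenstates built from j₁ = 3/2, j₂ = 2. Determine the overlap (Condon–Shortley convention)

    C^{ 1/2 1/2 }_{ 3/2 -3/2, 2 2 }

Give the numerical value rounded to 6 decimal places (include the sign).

−√(2/5) ≈ -0.632456

√[2·3!0!1!/5! · 0!3!4!0!1!0!] = √(72/5)
  +(−1)^3/∏(3,0,0,1,0,0)! = -1/6  (running -1/6)
⟨..|..⟩ = √(72/5)·(-1/6) = -0.632456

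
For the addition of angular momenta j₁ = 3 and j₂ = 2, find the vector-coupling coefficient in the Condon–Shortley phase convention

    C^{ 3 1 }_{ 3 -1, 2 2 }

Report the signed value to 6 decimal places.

+0.632456

√[7·2!4!2!/9! · 2!4!4!0!4!2!] = √(512/5)
  +(−1)^2/∏(2,0,2,2,2,0)! = 1/16  (running 1/16)
⟨..|..⟩ = √(512/5)·(1/16) = +0.632456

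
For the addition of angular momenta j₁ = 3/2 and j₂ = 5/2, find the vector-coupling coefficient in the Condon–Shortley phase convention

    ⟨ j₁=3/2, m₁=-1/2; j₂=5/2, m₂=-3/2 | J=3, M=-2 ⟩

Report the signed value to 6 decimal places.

+0.288675

j₁+j₂−J=1  J+j₁−j₂=2  J−j₁+j₂=4  j₁+j₂+J+1=8
(j₁±m₁, j₂±m₂, J±M) = (1,2,1,4,1,5)
P² = 48
sum k=0..1:
  [0] +1/12 = 1/12
  [1] −1/24 = -1/24
S = 1/24
C² = P²·S² = 1/12 ; C = +0.288675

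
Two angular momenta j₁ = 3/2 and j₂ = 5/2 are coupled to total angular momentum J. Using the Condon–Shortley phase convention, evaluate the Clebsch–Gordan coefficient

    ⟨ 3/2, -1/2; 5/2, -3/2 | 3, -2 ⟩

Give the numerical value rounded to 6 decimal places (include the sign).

+√(1/12) = +0.288675

triangle: 1!·2!·4!/8! = 48/40320
(j±m)!: 1!·2!·1!·4!·1!·5! = 5760
prefactor² = (2J+1)·Δ·N² = 48
  k=0: +1/(0!·1!·2!·1!·0!·3!) = 1/12
  k=1: −1/(1!·0!·1!·0!·1!·4!) = -1/24
Σ = 1/24  ⇒  CG² = 48·1/24² = 1/12
CG = +√(1/12) = +0.288675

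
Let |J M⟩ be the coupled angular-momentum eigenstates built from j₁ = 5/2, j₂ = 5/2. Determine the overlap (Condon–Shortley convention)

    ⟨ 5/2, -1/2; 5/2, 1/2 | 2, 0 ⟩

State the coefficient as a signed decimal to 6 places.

triangle: 3!·2!·2!/8! = 24/40320
(j±m)!: 2!·3!·3!·2!·2!·2! = 576
prefactor² = (2J+1)·Δ·N² = 12/7
  k=1: −1/(1!·2!·2!·2!·0!·0!) = -1/8
  k=2: +1/(2!·1!·1!·1!·1!·1!) = 1/2
  k=3: −1/(3!·0!·0!·0!·2!·2!) = -1/24
Σ = 1/3  ⇒  CG² = 12/7·1/3² = 4/21
CG = +√(4/21) = +0.436436

+0.436436  (= +√(4/21))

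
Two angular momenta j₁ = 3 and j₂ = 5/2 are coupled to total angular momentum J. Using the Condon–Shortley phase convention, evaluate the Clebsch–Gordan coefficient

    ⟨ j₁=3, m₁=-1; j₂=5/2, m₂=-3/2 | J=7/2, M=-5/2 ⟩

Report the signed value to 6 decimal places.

−√(10/63) = -0.398410

√[8·2!4!3!/10! · 2!4!1!4!1!6!] = √(18432/35)
  +(−1)^0/∏(0,2,4,1,0,2)! = 1/96  (running 1/96)
  +(−1)^1/∏(1,1,3,0,1,3)! = -1/36  (running -5/288)
⟨..|..⟩ = √(18432/35)·(-5/288) = -0.398410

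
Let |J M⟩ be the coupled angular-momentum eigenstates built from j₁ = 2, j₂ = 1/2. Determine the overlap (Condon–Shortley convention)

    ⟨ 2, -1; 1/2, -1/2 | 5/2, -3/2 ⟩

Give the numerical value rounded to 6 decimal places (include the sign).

triangle: 0!*4!*1!/6! = 24/720
(j±m)!: 1!*3!*0!*1!*1!*4! = 144
prefactor² = (2J+1)*Δ*N² = 144/5
  k=0: +1/(0!*0!*3!*0!*1!*1!) = 1/6
Σ = 1/6  ⇒  CG² = 144/5*1/6² = 4/5
CG = +√(4/5) = +0.894427

+√(4/5) ≈ +0.894427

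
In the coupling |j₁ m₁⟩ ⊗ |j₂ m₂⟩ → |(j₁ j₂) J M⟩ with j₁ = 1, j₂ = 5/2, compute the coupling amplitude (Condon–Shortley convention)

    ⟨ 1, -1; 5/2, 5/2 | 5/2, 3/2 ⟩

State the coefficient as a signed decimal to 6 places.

√[6·1!1!4!/7! · 0!2!5!0!4!1!] = √(1152/7)
  +(−1)^1/∏(1,0,1,4,0,0)! = -1/24  (running -1/24)
⟨..|..⟩ = √(1152/7)·(-1/24) = -0.534522

-0.534522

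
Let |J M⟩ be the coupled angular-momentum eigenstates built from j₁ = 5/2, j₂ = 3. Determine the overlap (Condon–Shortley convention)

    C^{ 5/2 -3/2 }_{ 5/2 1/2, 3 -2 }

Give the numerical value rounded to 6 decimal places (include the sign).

j₁+j₂−J=3  J+j₁−j₂=2  J−j₁+j₂=3  j₁+j₂+J+1=9
(j₁±m₁, j₂±m₂, J±M) = (3,2,1,5,1,4)
P² = 288/7
sum k=0..1:
  [0] +1/24 = 1/24
  [1] −1/12 = -1/12
S = -1/24
C² = P²·S² = 1/14 ; C = -0.267261

−√(1/14) ≈ -0.267261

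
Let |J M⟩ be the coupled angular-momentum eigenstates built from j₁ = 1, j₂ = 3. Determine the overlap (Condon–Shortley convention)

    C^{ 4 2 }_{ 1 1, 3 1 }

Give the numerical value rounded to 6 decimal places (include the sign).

+0.731925

j₁+j₂−J=0  J+j₁−j₂=2  J−j₁+j₂=6  j₁+j₂+J+1=9
(j₁±m₁, j₂±m₂, J±M) = (2,0,4,2,6,2)
P² = 34560/7
sum k=0..0:
  [0] +1/96 = 1/96
S = 1/96
C² = P²·S² = 15/28 ; C = +0.731925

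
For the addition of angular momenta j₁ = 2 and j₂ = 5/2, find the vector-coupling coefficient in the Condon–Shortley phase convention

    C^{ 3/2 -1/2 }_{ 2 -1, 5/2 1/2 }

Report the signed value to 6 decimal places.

+√(5/21) = +0.487950

triangle: 3!×1!×2!/7! = 12/5040
(j±m)!: 1!×3!×3!×2!×1!×2! = 144
prefactor² = (2J+1)×Δ×N² = 48/35
  k=2: +1/(2!×1!×1!×1!×0!×1!) = 1/2
  k=3: −1/(3!×0!×0!×0!×1!×2!) = -1/12
Σ = 5/12  ⇒  CG² = 48/35×5/12² = 5/21
CG = +√(5/21) = +0.487950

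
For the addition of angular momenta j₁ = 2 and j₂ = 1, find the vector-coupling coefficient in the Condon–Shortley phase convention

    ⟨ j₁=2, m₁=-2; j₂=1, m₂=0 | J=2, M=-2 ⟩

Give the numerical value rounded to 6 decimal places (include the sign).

−√(2/3) ≈ -0.816497

triangle: 1!×3!×1!/6! = 6/720
(j±m)!: 0!×4!×1!×1!×0!×4! = 576
prefactor² = (2J+1)×Δ×N² = 24
  k=1: −1/(1!×0!×3!×0!×0!×1!) = -1/6
Σ = -1/6  ⇒  CG² = 24×(-1/6)² = 2/3
CG = −√(2/3) = -0.816497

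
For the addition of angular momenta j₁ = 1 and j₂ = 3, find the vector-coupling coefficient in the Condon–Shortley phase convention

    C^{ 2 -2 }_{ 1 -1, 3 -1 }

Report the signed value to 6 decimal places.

+0.218218

√[5·2!0!4!/7! · 0!2!2!4!0!4!] = √(768/7)
  +(−1)^2/∏(2,0,0,0,0,4)! = 1/48  (running 1/48)
⟨..|..⟩ = √(768/7)·(1/48) = +0.218218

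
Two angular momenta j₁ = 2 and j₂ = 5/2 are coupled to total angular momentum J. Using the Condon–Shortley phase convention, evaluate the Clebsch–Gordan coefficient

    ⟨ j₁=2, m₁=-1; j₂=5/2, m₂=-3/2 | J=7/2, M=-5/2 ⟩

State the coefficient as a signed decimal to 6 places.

√[8·1!3!4!/9! · 1!3!1!4!1!6!] = √(2304/7)
  +(−1)^0/∏(0,1,3,1,0,3)! = 1/36  (running 1/36)
  +(−1)^1/∏(1,0,2,0,1,4)! = -1/48  (running 1/144)
⟨..|..⟩ = √(2304/7)·(1/144) = +0.125988

+√(1/63) = +0.125988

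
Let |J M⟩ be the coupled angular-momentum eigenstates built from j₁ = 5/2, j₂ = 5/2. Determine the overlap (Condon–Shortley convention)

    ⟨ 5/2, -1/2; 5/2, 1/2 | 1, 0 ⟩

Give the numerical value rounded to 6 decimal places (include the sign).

+0.119523

√[3·4!1!1!/7! · 2!3!3!2!1!1!] = √(72/35)
  +(−1)^2/∏(2,2,1,1,0,0)! = 1/4  (running 1/4)
  +(−1)^3/∏(3,1,0,0,1,1)! = -1/6  (running 1/12)
⟨..|..⟩ = √(72/35)·(1/12) = +0.119523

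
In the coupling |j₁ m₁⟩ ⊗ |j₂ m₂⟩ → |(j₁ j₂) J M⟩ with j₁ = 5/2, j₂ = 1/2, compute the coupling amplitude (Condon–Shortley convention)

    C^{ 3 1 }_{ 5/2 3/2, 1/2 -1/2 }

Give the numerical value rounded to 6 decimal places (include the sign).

+0.577350

j₁+j₂−J=0  J+j₁−j₂=5  J−j₁+j₂=1  j₁+j₂+J+1=7
(j₁±m₁, j₂±m₂, J±M) = (4,1,0,1,4,2)
P² = 192
sum k=0..0:
  [0] +1/24 = 1/24
S = 1/24
C² = P²·S² = 1/3 ; C = +0.577350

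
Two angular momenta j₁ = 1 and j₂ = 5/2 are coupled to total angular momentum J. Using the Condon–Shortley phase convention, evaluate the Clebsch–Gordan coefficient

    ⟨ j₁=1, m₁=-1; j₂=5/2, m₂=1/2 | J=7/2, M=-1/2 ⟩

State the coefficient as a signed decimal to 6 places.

+√(2/7) = +0.534522

√[8·0!2!5!/8! · 0!2!3!2!3!4!] = √(1152/7)
  +(−1)^0/∏(0,0,2,3,0,2)! = 1/24  (running 1/24)
⟨..|..⟩ = √(1152/7)·(1/24) = +0.534522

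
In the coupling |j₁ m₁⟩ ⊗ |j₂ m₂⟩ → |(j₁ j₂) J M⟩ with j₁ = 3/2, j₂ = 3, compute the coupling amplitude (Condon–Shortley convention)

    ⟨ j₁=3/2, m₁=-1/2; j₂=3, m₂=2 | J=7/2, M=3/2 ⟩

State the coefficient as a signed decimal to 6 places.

−√(3/7) ≈ -0.654654

triangle: 1!·2!·5!/9! = 240/362880
(j±m)!: 1!·2!·5!·1!·5!·2! = 57600
prefactor² = (2J+1)·Δ·N² = 6400/21
  k=0: +1/(0!·1!·2!·5!·0!·0!) = 1/240
  k=1: −1/(1!·0!·1!·4!·1!·1!) = -1/24
Σ = -3/80  ⇒  CG² = 6400/21·(-3/80)² = 3/7
CG = −√(3/7) = -0.654654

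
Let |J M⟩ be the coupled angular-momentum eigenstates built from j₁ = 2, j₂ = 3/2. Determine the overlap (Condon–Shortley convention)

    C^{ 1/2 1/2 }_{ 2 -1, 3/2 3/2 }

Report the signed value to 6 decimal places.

j₁+j₂−J=3  J+j₁−j₂=1  J−j₁+j₂=0  j₁+j₂+J+1=5
(j₁±m₁, j₂±m₂, J±M) = (1,3,3,0,1,0)
P² = 18/5
sum k=3..3:
  [3] −1/6 = -1/6
S = -1/6
C² = P²·S² = 1/10 ; C = -0.316228

-0.316228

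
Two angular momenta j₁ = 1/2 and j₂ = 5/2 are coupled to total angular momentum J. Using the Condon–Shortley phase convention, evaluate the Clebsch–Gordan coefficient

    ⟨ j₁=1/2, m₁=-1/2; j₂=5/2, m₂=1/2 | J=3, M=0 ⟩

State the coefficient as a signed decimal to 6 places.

j₁+j₂−J=0  J+j₁−j₂=1  J−j₁+j₂=5  j₁+j₂+J+1=7
(j₁±m₁, j₂±m₂, J±M) = (0,1,3,2,3,3)
P² = 72
sum k=0..0:
  [0] +1/12 = 1/12
S = 1/12
C² = P²·S² = 1/2 ; C = +0.707107

+0.707107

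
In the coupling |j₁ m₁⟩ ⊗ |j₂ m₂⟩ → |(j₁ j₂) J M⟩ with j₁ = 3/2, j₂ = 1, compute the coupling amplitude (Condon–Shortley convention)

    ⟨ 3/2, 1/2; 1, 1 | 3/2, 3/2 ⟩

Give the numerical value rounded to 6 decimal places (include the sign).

triangle: 1!*2!*1!/5! = 2/120
(j±m)!: 2!*1!*2!*0!*3!*0! = 24
prefactor² = (2J+1)*Δ*N² = 8/5
  k=1: −1/(1!*0!*0!*1!*2!*0!) = -1/2
Σ = -1/2  ⇒  CG² = 8/5*(-1/2)² = 2/5
CG = −√(2/5) = -0.632456

−√(2/5) ≈ -0.632456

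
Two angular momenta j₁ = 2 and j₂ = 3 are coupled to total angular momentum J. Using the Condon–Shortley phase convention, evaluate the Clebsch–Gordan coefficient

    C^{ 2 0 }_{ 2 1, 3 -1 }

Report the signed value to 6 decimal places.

-0.377964

triangle: 3!*1!*3!/8! = 36/40320
(j±m)!: 3!*1!*2!*4!*2!*2! = 1152
prefactor² = (2J+1)*Δ*N² = 36/7
  k=0: +1/(0!*3!*1!*2!*0!*1!) = 1/12
  k=1: −1/(1!*2!*0!*1!*1!*2!) = -1/4
Σ = -1/6  ⇒  CG² = 36/7*(-1/6)² = 1/7
CG = −√(1/7) = -0.377964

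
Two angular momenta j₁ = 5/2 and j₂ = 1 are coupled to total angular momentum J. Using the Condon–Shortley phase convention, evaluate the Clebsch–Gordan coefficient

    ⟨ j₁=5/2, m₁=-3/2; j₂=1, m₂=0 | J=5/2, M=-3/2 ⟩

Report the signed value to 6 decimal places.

√[6·1!4!1!/7! · 1!4!1!1!1!4!] = √(576/35)
  +(−1)^0/∏(0,1,4,1,0,0)! = 1/24  (running 1/24)
  +(−1)^1/∏(1,0,3,0,1,1)! = -1/6  (running -1/8)
⟨..|..⟩ = √(576/35)·(-1/8) = -0.507093

-0.507093  (= −√(9/35))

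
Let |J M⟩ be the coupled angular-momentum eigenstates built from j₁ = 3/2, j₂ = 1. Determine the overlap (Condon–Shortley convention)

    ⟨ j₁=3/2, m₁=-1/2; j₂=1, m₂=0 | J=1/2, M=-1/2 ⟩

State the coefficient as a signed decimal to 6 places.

-0.577350

triangle: 2!*1!*0!/4! = 2/24
(j±m)!: 1!*2!*1!*1!*0!*1! = 2
prefactor² = (2J+1)*Δ*N² = 1/3
  k=1: −1/(1!*1!*1!*0!*0!*0!) = -1
Σ = -1  ⇒  CG² = 1/3*(-1)² = 1/3
CG = −√(1/3) = -0.577350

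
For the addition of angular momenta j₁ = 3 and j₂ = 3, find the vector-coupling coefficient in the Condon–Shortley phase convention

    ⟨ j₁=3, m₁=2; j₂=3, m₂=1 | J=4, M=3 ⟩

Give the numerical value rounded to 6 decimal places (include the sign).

j₁+j₂−J=2  J+j₁−j₂=4  J−j₁+j₂=4  j₁+j₂+J+1=11
(j₁±m₁, j₂±m₂, J±M) = (5,1,4,2,7,1)
P² = 82944/11
sum k=0..1:
  [0] +1/288 = 1/288
  [1] −1/144 = -1/144
S = -1/288
C² = P²·S² = 1/11 ; C = -0.301511

-0.301511  (= −√(1/11))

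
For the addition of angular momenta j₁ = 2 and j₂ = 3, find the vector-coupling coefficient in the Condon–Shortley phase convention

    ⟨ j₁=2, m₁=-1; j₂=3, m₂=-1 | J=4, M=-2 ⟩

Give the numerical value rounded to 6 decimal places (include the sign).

triangle: 1!×3!×5!/10! = 720/3628800
(j±m)!: 1!×3!×2!×4!×2!×6! = 414720
prefactor² = (2J+1)×Δ×N² = 5184/7
  k=0: +1/(0!×1!×3!×2!×0!×3!) = 1/72
  k=1: −1/(1!×0!×2!×1!×1!×4!) = -1/48
Σ = -1/144  ⇒  CG² = 5184/7×(-1/144)² = 1/28
CG = −√(1/28) = -0.188982

-0.188982  (= −√(1/28))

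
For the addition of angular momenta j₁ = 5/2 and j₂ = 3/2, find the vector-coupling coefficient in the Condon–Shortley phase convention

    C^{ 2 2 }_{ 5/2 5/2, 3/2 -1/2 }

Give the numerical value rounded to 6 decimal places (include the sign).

triangle: 2!×3!×1!/7! = 12/5040
(j±m)!: 5!×0!×1!×2!×4!×0! = 5760
prefactor² = (2J+1)×Δ×N² = 480/7
  k=0: +1/(0!×2!×0!×1!×3!×0!) = 1/12
Σ = 1/12  ⇒  CG² = 480/7×1/12² = 10/21
CG = +√(10/21) = +0.690066

+√(10/21) = +0.690066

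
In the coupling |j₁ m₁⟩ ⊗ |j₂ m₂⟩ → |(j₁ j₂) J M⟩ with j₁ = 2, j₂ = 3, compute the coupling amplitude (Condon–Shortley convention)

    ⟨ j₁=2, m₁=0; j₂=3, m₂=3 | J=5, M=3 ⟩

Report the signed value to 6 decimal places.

triangle: 0!×4!×6!/11! = 17280/39916800
(j±m)!: 2!×2!×6!×0!×8!×2! = 232243200
prefactor² = (2J+1)×Δ×N² = 1105920
  k=0: +1/(0!×0!×2!×6!×2!×0!) = 1/2880
Σ = 1/2880  ⇒  CG² = 1105920×1/2880² = 2/15
CG = +√(2/15) = +0.365148

+0.365148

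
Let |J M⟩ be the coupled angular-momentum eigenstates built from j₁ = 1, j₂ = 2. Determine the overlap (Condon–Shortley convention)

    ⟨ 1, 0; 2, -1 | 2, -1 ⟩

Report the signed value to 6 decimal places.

j₁+j₂−J=1  J+j₁−j₂=1  J−j₁+j₂=3  j₁+j₂+J+1=6
(j₁±m₁, j₂±m₂, J±M) = (1,1,1,3,1,3)
P² = 3/2
sum k=0..1:
  [0] +1/2 = 1/2
  [1] −1/6 = -1/6
S = 1/3
C² = P²·S² = 1/6 ; C = +0.408248

+0.408248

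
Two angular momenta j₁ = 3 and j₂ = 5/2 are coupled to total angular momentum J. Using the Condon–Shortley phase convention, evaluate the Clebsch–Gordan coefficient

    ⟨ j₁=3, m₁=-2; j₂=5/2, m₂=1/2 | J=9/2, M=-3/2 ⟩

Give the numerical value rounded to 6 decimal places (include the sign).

j₁+j₂−J=1  J+j₁−j₂=5  J−j₁+j₂=4  j₁+j₂+J+1=11
(j₁±m₁, j₂±m₂, J±M) = (1,5,3,2,3,6)
P² = 345600/77
sum k=0..1:
  [0] +1/720 = 1/720
  [1] −1/96 = -1/96
S = -13/1440
C² = P²·S² = 169/462 ; C = -0.604815

−√(169/462) = -0.604815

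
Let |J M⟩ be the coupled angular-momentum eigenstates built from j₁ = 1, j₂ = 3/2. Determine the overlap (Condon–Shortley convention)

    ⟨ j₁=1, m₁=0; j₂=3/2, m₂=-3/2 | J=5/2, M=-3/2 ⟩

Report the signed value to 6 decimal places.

+0.632456  (= +√(2/5))

triangle: 0!·2!·3!/6! = 12/720
(j±m)!: 1!·1!·0!·3!·1!·4! = 144
prefactor² = (2J+1)·Δ·N² = 72/5
  k=0: +1/(0!·0!·1!·0!·1!·3!) = 1/6
Σ = 1/6  ⇒  CG² = 72/5·1/6² = 2/5
CG = +√(2/5) = +0.632456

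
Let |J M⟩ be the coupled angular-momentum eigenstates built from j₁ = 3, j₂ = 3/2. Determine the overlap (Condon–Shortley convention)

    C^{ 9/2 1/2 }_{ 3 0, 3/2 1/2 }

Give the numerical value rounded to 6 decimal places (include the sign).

+0.690066

√[10·0!6!3!/10! · 3!3!2!1!5!4!] = √(17280/7)
  +(−1)^0/∏(0,0,3,2,3,1)! = 1/72  (running 1/72)
⟨..|..⟩ = √(17280/7)·(1/72) = +0.690066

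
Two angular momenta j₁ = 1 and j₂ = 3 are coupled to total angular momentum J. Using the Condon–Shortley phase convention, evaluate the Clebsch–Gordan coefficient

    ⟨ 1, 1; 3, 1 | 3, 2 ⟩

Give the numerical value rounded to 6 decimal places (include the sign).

j₁+j₂−J=1  J+j₁−j₂=1  J−j₁+j₂=5  j₁+j₂+J+1=8
(j₁±m₁, j₂±m₂, J±M) = (2,0,4,2,5,1)
P² = 240
sum k=0..0:
  [0] +1/24 = 1/24
S = 1/24
C² = P²·S² = 5/12 ; C = +0.645497

+0.645497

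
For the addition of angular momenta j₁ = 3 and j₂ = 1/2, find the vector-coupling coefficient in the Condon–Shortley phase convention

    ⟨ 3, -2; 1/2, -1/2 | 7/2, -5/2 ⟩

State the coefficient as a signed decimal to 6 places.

+0.925820

√[8·0!6!1!/8! · 1!5!0!1!1!6!] = √(86400/7)
  +(−1)^0/∏(0,0,5,0,1,1)! = 1/120  (running 1/120)
⟨..|..⟩ = √(86400/7)·(1/120) = +0.925820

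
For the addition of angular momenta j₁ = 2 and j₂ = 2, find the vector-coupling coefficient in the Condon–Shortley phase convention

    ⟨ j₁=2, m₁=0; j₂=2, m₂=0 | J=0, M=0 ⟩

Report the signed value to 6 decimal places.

+√(1/5) = +0.447214

triangle: 4!·0!·0!/5! = 24/120
(j±m)!: 2!·2!·2!·2!·0!·0! = 16
prefactor² = (2J+1)·Δ·N² = 16/5
  k=2: +1/(2!·2!·0!·0!·0!·0!) = 1/4
Σ = 1/4  ⇒  CG² = 16/5·1/4² = 1/5
CG = +√(1/5) = +0.447214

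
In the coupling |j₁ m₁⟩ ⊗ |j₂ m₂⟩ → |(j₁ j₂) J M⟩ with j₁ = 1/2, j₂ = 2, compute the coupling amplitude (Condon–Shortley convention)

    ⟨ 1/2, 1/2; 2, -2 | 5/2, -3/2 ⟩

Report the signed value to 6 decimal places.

j₁+j₂−J=0  J+j₁−j₂=1  J−j₁+j₂=4  j₁+j₂+J+1=6
(j₁±m₁, j₂±m₂, J±M) = (1,0,0,4,1,4)
P² = 576/5
sum k=0..0:
  [0] +1/24 = 1/24
S = 1/24
C² = P²·S² = 1/5 ; C = +0.447214

+√(1/5) ≈ +0.447214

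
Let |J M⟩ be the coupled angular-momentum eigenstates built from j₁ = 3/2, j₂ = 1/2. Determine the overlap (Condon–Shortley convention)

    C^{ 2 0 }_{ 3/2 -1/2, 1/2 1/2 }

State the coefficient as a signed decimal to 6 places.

+√(1/2) ≈ +0.707107

triangle: 0!·3!·1!/5! = 6/120
(j±m)!: 1!·2!·1!·0!·2!·2! = 8
prefactor² = (2J+1)·Δ·N² = 2
  k=0: +1/(0!·0!·2!·1!·1!·0!) = 1/2
Σ = 1/2  ⇒  CG² = 2·1/2² = 1/2
CG = +√(1/2) = +0.707107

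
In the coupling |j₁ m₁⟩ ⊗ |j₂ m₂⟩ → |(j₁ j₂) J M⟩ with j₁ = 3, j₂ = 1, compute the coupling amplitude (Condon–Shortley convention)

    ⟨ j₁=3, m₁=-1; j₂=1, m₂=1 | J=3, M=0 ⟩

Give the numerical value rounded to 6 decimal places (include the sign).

−√(1/2) ≈ -0.707107

√[7·1!5!1!/8! · 2!4!2!0!3!3!] = √(72)
  +(−1)^1/∏(1,0,3,1,2,0)! = -1/12  (running -1/12)
⟨..|..⟩ = √(72)·(-1/12) = -0.707107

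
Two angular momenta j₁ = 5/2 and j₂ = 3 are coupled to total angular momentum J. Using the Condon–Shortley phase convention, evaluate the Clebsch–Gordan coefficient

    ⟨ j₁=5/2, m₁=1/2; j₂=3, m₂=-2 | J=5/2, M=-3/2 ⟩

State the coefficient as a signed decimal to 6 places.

-0.267261

triangle: 3!·2!·3!/9! = 72/362880
(j±m)!: 3!·2!·1!·5!·1!·4! = 34560
prefactor² = (2J+1)·Δ·N² = 288/7
  k=0: +1/(0!·3!·2!·1!·0!·2!) = 1/24
  k=1: −1/(1!·2!·1!·0!·1!·3!) = -1/12
Σ = -1/24  ⇒  CG² = 288/7·(-1/24)² = 1/14
CG = −√(1/14) = -0.267261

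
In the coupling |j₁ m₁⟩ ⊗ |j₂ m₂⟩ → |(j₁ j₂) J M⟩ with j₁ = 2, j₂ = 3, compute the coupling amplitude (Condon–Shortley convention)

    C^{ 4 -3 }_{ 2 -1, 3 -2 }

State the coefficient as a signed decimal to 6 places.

+√(1/20) = +0.223607

triangle: 1!×3!×5!/10! = 720/3628800
(j±m)!: 1!×3!×1!×5!×1!×7! = 3628800
prefactor² = (2J+1)×Δ×N² = 6480
  k=0: +1/(0!×1!×3!×1!×0!×4!) = 1/144
  k=1: −1/(1!×0!×2!×0!×1!×5!) = -1/240
Σ = 1/360  ⇒  CG² = 6480×1/360² = 1/20
CG = +√(1/20) = +0.223607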